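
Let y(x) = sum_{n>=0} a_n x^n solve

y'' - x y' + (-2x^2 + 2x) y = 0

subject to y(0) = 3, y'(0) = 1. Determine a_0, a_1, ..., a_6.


Ansatz: y(x) = sum_{n>=0} a_n x^n, so y'(x) = sum_{n>=1} n a_n x^(n-1) and y''(x) = sum_{n>=2} n(n-1) a_n x^(n-2).
Substitute into P(x) y'' + Q(x) y' + R(x) y = 0 with P(x) = 1, Q(x) = -x, R(x) = -2x^2 + 2x, and match powers of x.
Initial conditions: a_0 = 3, a_1 = 1.
Setting the coefficient of each power of x to zero and solving order by order (substituting the coefficients already found):
  x^0: 2 a_2 = 0  ->  a_2 = 0
  x^1: 6 a_3 - a_1 + 2 a_0 = 0  ->  6 a_3 = a_1 - 2 a_0 = -5  ->  a_3 = -5/6
  x^2: 12 a_4 - 2 a_2 + 2 a_1 - 2 a_0 = 0  ->  12 a_4 = 2 a_2 - 2 a_1 + 2 a_0 = 4  ->  a_4 = 1/3
  x^3: 20 a_5 - 3 a_3 + 2 a_2 - 2 a_1 = 0  ->  20 a_5 = 3 a_3 - 2 a_2 + 2 a_1 = -1/2  ->  a_5 = -1/40
  x^4: 30 a_6 - 4 a_4 + 2 a_3 - 2 a_2 = 0  ->  30 a_6 = 4 a_4 - 2 a_3 + 2 a_2 = 3  ->  a_6 = 1/10
Truncated series: y(x) = 3 + x - (5/6) x^3 + (1/3) x^4 - (1/40) x^5 + (1/10) x^6 + O(x^7).

a_0 = 3; a_1 = 1; a_2 = 0; a_3 = -5/6; a_4 = 1/3; a_5 = -1/40; a_6 = 1/10


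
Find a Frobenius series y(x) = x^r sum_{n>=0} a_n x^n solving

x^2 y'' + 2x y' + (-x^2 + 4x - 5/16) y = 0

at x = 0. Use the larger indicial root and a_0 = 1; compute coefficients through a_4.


Write in Frobenius form y'' + (p(x)/x) y' + (q(x)/x^2) y = 0:
  p(x) = 2,  q(x) = -x^2 + 4x - 5/16.
Indicial equation: r(r-1) + (2) r + (-5/16) = 0 -> roots r_1 = 1/4, r_2 = -5/4.
Take r = r_1 = 1/4. Let y(x) = x^r sum_{n>=0} a_n x^n with a_0 = 1.
Substitute y = x^r sum a_n x^n and match x^{r+n}. The recurrence is
  D(n) a_n + 4 a_{n-1} - 1 a_{n-2} = 0,  where D(n) = (r+n)(r+n-1) + (2)(r+n) + (-5/16).
  a_n = [-4 a_{n-1} + 1 a_{n-2}] / D(n).
Since the indicial polynomial factors as (r - r_1)(r - r_2), D(n) = (r_1 + n - r_1)(r_1 + n - r_2) = n(n + 3/2).
Evaluating step by step (a_0 = 1):
  n = 1: D(1) = 1(1 + 3/2) = 5/2; numerator = -4(1) = -4; a_1 = (-4)/(5/2) = -8/5
  n = 2: D(2) = 2(2 + 3/2) = 7; numerator = -4(-8/5) + 1(1) = 37/5; a_2 = (37/5)/(7) = 37/35
  n = 3: D(3) = 3(3 + 3/2) = 27/2; numerator = -4(37/35) + 1(-8/5) = -204/35; a_3 = (-204/35)/(27/2) = -136/315
  n = 4: D(4) = 4(4 + 3/2) = 22; numerator = -4(-136/315) + 1(37/35) = 877/315; a_4 = (877/315)/(22) = 877/6930

r = 1/4; a_0 = 1; a_1 = -8/5; a_2 = 37/35; a_3 = -136/315; a_4 = 877/6930


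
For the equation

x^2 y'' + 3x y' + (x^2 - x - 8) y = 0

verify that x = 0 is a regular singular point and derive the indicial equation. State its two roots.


Divide by x^2 to reach normal form y'' + P_1(x) y' + P_2(x) y = 0 with P_1(x) = 3/x and P_2(x) = 1 - 1/x - 8/x^2.
x = 0 is a singular point because the y'-coefficient 3/x has a pole at x = 0 and the y-coefficient 1 - 1/x - 8/x^2 has a pole at x = 0.
It is a regular singular point because x P_1(x) = p(x) = 3 and x^2 P_2(x) = q(x) = x^2 - x - 8 are polynomials, hence analytic at x = 0.
p(0) = 3,  q(0) = -8.
Indicial equation: r(r-1) + p(0) r + q(0) = 0, i.e. r^2 + (p(0) - 1) r + q(0) = 0, i.e. r^2 + 2 r - 8 = 0.
Discriminant: (2)^2 - 4(-8) = 36, so r = (-2 ± 6)/2.
Solving: r_1 = 2, r_2 = -4.

indicial: r^2 + 2 r - 8 = 0; roots r_1 = 2, r_2 = -4


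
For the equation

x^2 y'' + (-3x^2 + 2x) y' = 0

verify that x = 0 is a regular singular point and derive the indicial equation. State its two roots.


Divide by x^2 to reach normal form y'' + P_1(x) y' + P_2(x) y = 0 with P_1(x) = -3 + 2/x and P_2(x) = 0.
x = 0 is a singular point because the y'-coefficient -3 + 2/x has a pole at x = 0.
It is a regular singular point because x P_1(x) = p(x) = 2 - 3x and x^2 P_2(x) = q(x) = 0 are polynomials, hence analytic at x = 0.
p(0) = 2,  q(0) = 0.
Indicial equation: r(r-1) + p(0) r + q(0) = 0, i.e. r^2 + (p(0) - 1) r + q(0) = 0, i.e. r^2 + 1 r = 0.
Discriminant: (1)^2 - 4(0) = 1, so r = (-1 ± 1)/2.
Solving: r_1 = 0, r_2 = -1.

indicial: r^2 + 1 r = 0; roots r_1 = 0, r_2 = -1


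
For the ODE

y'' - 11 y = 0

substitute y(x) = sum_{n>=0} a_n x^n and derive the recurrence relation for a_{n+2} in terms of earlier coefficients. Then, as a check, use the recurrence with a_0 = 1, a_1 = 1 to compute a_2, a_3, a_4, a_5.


Substitute y = sum_n a_n x^n into y'' + (const) y = 0.
y''(x) = sum_{n>=0} (n+2)(n+1) a_{n+2} x^n.
The ODE becomes sum_n [(n+2)(n+1) a_{n+2} - 11 a_n] x^n = 0.
Setting each coefficient to zero gives the recurrence:
  (n+2)(n+1) a_{n+2} - 11 a_n = 0,
  a_{n+2} = 11 / ((n+1)(n+2)) a_n.

Check with a_0 = 1, a_1 = 1 (apply the recurrence for n = 0, 1, 2, 3): a_0 = 1, a_1 = 1, a_2 = 11/2, a_3 = 11/6, a_4 = 121/24, a_5 = 121/120.

a_{n+2} = 11/((n+1)(n+2)) * a_n; check: a_0 = 1, a_1 = 1, a_2 = 11/2, a_3 = 11/6, a_4 = 121/24, a_5 = 121/120


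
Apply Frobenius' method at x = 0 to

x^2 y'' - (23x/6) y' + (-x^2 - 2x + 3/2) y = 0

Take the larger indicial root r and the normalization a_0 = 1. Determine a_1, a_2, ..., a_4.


Write in Frobenius form y'' + (p(x)/x) y' + (q(x)/x^2) y = 0:
  p(x) = -23/6,  q(x) = -x^2 - 2x + 3/2.
Indicial equation: r(r-1) + (-23/6) r + (3/2) = 0 -> roots r_1 = 9/2, r_2 = 1/3.
Take r = r_1 = 9/2. Let y(x) = x^r sum_{n>=0} a_n x^n with a_0 = 1.
Substitute y = x^r sum a_n x^n and match x^{r+n}. The recurrence is
  D(n) a_n - 2 a_{n-1} - 1 a_{n-2} = 0,  where D(n) = (r+n)(r+n-1) + (-23/6)(r+n) + (3/2).
  a_n = [2 a_{n-1} + 1 a_{n-2}] / D(n).
Since the indicial polynomial factors as (r - r_1)(r - r_2), D(n) = (r_1 + n - r_1)(r_1 + n - r_2) = n(n + 25/6).
Evaluating step by step (a_0 = 1):
  n = 1: D(1) = 1(1 + 25/6) = 31/6; numerator = 2(1) = 2; a_1 = (2)/(31/6) = 12/31
  n = 2: D(2) = 2(2 + 25/6) = 37/3; numerator = 2(12/31) + 1(1) = 55/31; a_2 = (55/31)/(37/3) = 165/1147
  n = 3: D(3) = 3(3 + 25/6) = 43/2; numerator = 2(165/1147) + 1(12/31) = 774/1147; a_3 = (774/1147)/(43/2) = 36/1147
  n = 4: D(4) = 4(4 + 25/6) = 98/3; numerator = 2(36/1147) + 1(165/1147) = 237/1147; a_4 = (237/1147)/(98/3) = 711/112406

r = 9/2; a_0 = 1; a_1 = 12/31; a_2 = 165/1147; a_3 = 36/1147; a_4 = 711/112406


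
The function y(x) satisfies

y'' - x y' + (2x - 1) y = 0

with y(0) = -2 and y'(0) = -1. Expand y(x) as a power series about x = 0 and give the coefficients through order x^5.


Ansatz: y(x) = sum_{n>=0} a_n x^n, so y'(x) = sum_{n>=1} n a_n x^(n-1) and y''(x) = sum_{n>=2} n(n-1) a_n x^(n-2).
Substitute into P(x) y'' + Q(x) y' + R(x) y = 0 with P(x) = 1, Q(x) = -x, R(x) = 2x - 1, and match powers of x.
Initial conditions: a_0 = -2, a_1 = -1.
Setting the coefficient of each power of x to zero and solving order by order (substituting the coefficients already found):
  x^0: 2 a_2 - a_0 = 0  ->  2 a_2 = a_0 = -2  ->  a_2 = -1
  x^1: 6 a_3 - 2 a_1 + 2 a_0 = 0  ->  6 a_3 = 2 a_1 - 2 a_0 = 2  ->  a_3 = 1/3
  x^2: 12 a_4 - 3 a_2 + 2 a_1 = 0  ->  12 a_4 = 3 a_2 - 2 a_1 = -1  ->  a_4 = -1/12
  x^3: 20 a_5 - 4 a_3 + 2 a_2 = 0  ->  20 a_5 = 4 a_3 - 2 a_2 = 10/3  ->  a_5 = 1/6
Truncated series: y(x) = -2 - x - x^2 + (1/3) x^3 - (1/12) x^4 + (1/6) x^5 + O(x^6).

a_0 = -2; a_1 = -1; a_2 = -1; a_3 = 1/3; a_4 = -1/12; a_5 = 1/6


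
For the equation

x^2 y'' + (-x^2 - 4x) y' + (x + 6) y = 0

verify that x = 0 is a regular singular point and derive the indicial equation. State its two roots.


Divide by x^2 to reach normal form y'' + P_1(x) y' + P_2(x) y = 0 with P_1(x) = -1 - 4/x and P_2(x) = 1/x + 6/x^2.
x = 0 is a singular point because the y'-coefficient -1 - 4/x has a pole at x = 0 and the y-coefficient 1/x + 6/x^2 has a pole at x = 0.
It is a regular singular point because x P_1(x) = p(x) = -x - 4 and x^2 P_2(x) = q(x) = x + 6 are polynomials, hence analytic at x = 0.
p(0) = -4,  q(0) = 6.
Indicial equation: r(r-1) + p(0) r + q(0) = 0, i.e. r^2 + (p(0) - 1) r + q(0) = 0, i.e. r^2 - 5 r + 6 = 0.
Discriminant: (-5)^2 - 4(6) = 1, so r = (5 ± 1)/2.
Solving: r_1 = 3, r_2 = 2.

indicial: r^2 - 5 r + 6 = 0; roots r_1 = 3, r_2 = 2


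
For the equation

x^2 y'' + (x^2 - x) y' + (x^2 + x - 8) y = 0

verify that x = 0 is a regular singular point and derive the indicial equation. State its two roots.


Divide by x^2 to reach normal form y'' + P_1(x) y' + P_2(x) y = 0 with P_1(x) = 1 - 1/x and P_2(x) = 1 + 1/x - 8/x^2.
x = 0 is a singular point because the y'-coefficient 1 - 1/x has a pole at x = 0 and the y-coefficient 1 + 1/x - 8/x^2 has a pole at x = 0.
It is a regular singular point because x P_1(x) = p(x) = x - 1 and x^2 P_2(x) = q(x) = x^2 + x - 8 are polynomials, hence analytic at x = 0.
p(0) = -1,  q(0) = -8.
Indicial equation: r(r-1) + p(0) r + q(0) = 0, i.e. r^2 + (p(0) - 1) r + q(0) = 0, i.e. r^2 - 2 r - 8 = 0.
Discriminant: (-2)^2 - 4(-8) = 36, so r = (2 ± 6)/2.
Solving: r_1 = 4, r_2 = -2.

indicial: r^2 - 2 r - 8 = 0; roots r_1 = 4, r_2 = -2


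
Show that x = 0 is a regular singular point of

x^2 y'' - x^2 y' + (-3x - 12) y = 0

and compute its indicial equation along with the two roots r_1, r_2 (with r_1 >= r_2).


Divide by x^2 to reach normal form y'' + P_1(x) y' + P_2(x) y = 0 with P_1(x) = -1 and P_2(x) = -3/x - 12/x^2.
x = 0 is a singular point because the y-coefficient -3/x - 12/x^2 has a pole at x = 0.
It is a regular singular point because x P_1(x) = p(x) = -x and x^2 P_2(x) = q(x) = -3x - 12 are polynomials, hence analytic at x = 0.
p(0) = 0,  q(0) = -12.
Indicial equation: r(r-1) + p(0) r + q(0) = 0, i.e. r^2 + (p(0) - 1) r + q(0) = 0, i.e. r^2 - 1 r - 12 = 0.
Discriminant: (-1)^2 - 4(-12) = 49, so r = (1 ± 7)/2.
Solving: r_1 = 4, r_2 = -3.

indicial: r^2 - 1 r - 12 = 0; roots r_1 = 4, r_2 = -3


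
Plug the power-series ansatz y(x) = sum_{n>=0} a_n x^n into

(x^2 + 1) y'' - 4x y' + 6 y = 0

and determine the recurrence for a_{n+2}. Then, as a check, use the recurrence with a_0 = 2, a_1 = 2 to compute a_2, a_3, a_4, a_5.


Substitute y = sum_n a_n x^n.
(1 + 1 x^2) y'' contributes (n+2)(n+1) a_{n+2} + n(n-1) a_n at x^n.
-4 x y'(x) contributes -4 n a_n at x^n.
6 y(x) contributes 6 a_n at x^n.
Matching x^n: (n+2)(n+1) a_{n+2} + (n(n-1) - 4 n + 6) a_n = 0.
Thus a_{n+2} = (-n(n-1) + 4 n - 6) / ((n+1)(n+2)) * a_n.

Check with a_0 = 2, a_1 = 2 (apply the recurrence for n = 0, 1, 2, 3): a_0 = 2, a_1 = 2, a_2 = -6, a_3 = -2/3, a_4 = 0, a_5 = 0.

a_(n+2) = (-n(n-1) + 4 n - 6) / ((n+1)(n+2)) * a_n; check: a_0 = 2, a_1 = 2, a_2 = -6, a_3 = -2/3, a_4 = 0, a_5 = 0


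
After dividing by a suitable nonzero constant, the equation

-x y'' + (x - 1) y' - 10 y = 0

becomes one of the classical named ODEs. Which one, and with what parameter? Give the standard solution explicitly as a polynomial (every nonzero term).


All three coefficients share the factor -1; dividing through by -1 gives  x y'' + (1 - x) y' + 10 y = 0.
This matches the Laguerre equation x y'' + (1 - x) y' + n y = 0 with n = 10; the polynomial solution is L_10(x).
With y = sum_k a_k x^k, matching x^k gives (k+1)k a_{k+1} + (k+1) a_{k+1} - k a_k + n a_k = 0, i.e. (k+1)^2 a_{k+1} = (k - n) a_k = (k - 10) a_k. The right side vanishes at k = 10, so the series terminates at degree 10.
Standard normalization L_n(0) = 1 gives a_0 = 1. Work upward with a_{k+1} = (k - 10) a_k / (k+1)^2:
  a_1 = (0 - 10)(1) / 1^2 = -10/1 = -10
  a_2 = (1 - 10)(-10) / 2^2 = 90/4 = 45/2
  a_3 = (2 - 10)(45/2) / 3^2 = -180/9 = -20
  a_4 = (3 - 10)(-20) / 4^2 = 140/16 = 35/4
  a_5 = (4 - 10)(35/4) / 5^2 = (-105/2)/25 = -21/10
  a_6 = (5 - 10)(-21/10) / 6^2 = (21/2)/36 = 7/24
  a_7 = (6 - 10)(7/24) / 7^2 = (-7/6)/49 = -1/42
  a_8 = (7 - 10)(-1/42) / 8^2 = (1/14)/64 = 1/896
  a_9 = (8 - 10)(1/896) / 9^2 = (-1/448)/81 = -1/36288
  a_10 = (9 - 10)(-1/36288) / 10^2 = (1/36288)/100 = 1/3628800
Hence L_10(x) = x^10/3628800 - x^9/36288 + x^8/896 - x^7/42 + 7 x^6/24 - 21 x^5/10 + 35 x^4/4 - 20 x^3 + 45 x^2/2 - 10 x + 1.

L_10(x); series = x^10/3628800 - x^9/36288 + x^8/896 - x^7/42 + 7 x^6/24 - 21 x^5/10 + 35 x^4/4 - 20 x^3 + 45 x^2/2 - 10 x + 1


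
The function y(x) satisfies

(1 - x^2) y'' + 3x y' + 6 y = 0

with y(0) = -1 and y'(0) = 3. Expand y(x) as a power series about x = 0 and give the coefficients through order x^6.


Ansatz: y(x) = sum_{n>=0} a_n x^n, so y'(x) = sum_{n>=1} n a_n x^(n-1) and y''(x) = sum_{n>=2} n(n-1) a_n x^(n-2).
Substitute into P(x) y'' + Q(x) y' + R(x) y = 0 with P(x) = 1 - x^2, Q(x) = 3x, R(x) = 6, and match powers of x.
Initial conditions: a_0 = -1, a_1 = 3.
Setting the coefficient of each power of x to zero and solving order by order (substituting the coefficients already found):
  x^0: 2 a_2 + 6 a_0 = 0  ->  2 a_2 = -6 a_0 = 6  ->  a_2 = 3
  x^1: 6 a_3 + 9 a_1 = 0  ->  6 a_3 = -9 a_1 = -27  ->  a_3 = -9/2
  x^2: 12 a_4 + 10 a_2 = 0  ->  12 a_4 = -10 a_2 = -30  ->  a_4 = -5/2
  x^3: 20 a_5 + 9 a_3 = 0  ->  20 a_5 = -9 a_3 = 81/2  ->  a_5 = 81/40
  x^4: 30 a_6 + 6 a_4 = 0  ->  30 a_6 = -6 a_4 = 15  ->  a_6 = 1/2
Truncated series: y(x) = -1 + 3 x + 3 x^2 - (9/2) x^3 - (5/2) x^4 + (81/40) x^5 + (1/2) x^6 + O(x^7).

a_0 = -1; a_1 = 3; a_2 = 3; a_3 = -9/2; a_4 = -5/2; a_5 = 81/40; a_6 = 1/2


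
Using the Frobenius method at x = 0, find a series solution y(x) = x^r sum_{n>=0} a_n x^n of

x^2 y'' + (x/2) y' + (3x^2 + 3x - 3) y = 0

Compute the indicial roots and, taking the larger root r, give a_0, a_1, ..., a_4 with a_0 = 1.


Write in Frobenius form y'' + (p(x)/x) y' + (q(x)/x^2) y = 0:
  p(x) = 1/2,  q(x) = 3x^2 + 3x - 3.
Indicial equation: r(r-1) + (1/2) r + (-3) = 0 -> roots r_1 = 2, r_2 = -3/2.
Take r = r_1 = 2. Let y(x) = x^r sum_{n>=0} a_n x^n with a_0 = 1.
Substitute y = x^r sum a_n x^n and match x^{r+n}. The recurrence is
  D(n) a_n + 3 a_{n-1} + 3 a_{n-2} = 0,  where D(n) = (r+n)(r+n-1) + (1/2)(r+n) + (-3).
  a_n = [-3 a_{n-1} - 3 a_{n-2}] / D(n).
Since the indicial polynomial factors as (r - r_1)(r - r_2), D(n) = (r_1 + n - r_1)(r_1 + n - r_2) = n(n + 7/2).
Evaluating step by step (a_0 = 1):
  n = 1: D(1) = 1(1 + 7/2) = 9/2; numerator = -3(1) = -3; a_1 = (-3)/(9/2) = -2/3
  n = 2: D(2) = 2(2 + 7/2) = 11; numerator = -3(-2/3) - 3(1) = -1; a_2 = (-1)/(11) = -1/11
  n = 3: D(3) = 3(3 + 7/2) = 39/2; numerator = -3(-1/11) - 3(-2/3) = 25/11; a_3 = (25/11)/(39/2) = 50/429
  n = 4: D(4) = 4(4 + 7/2) = 30; numerator = -3(50/429) - 3(-1/11) = -1/13; a_4 = (-1/13)/(30) = -1/390

r = 2; a_0 = 1; a_1 = -2/3; a_2 = -1/11; a_3 = 50/429; a_4 = -1/390


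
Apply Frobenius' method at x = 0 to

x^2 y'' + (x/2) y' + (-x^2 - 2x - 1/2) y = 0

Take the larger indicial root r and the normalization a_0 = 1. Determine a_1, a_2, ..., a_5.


Write in Frobenius form y'' + (p(x)/x) y' + (q(x)/x^2) y = 0:
  p(x) = 1/2,  q(x) = -x^2 - 2x - 1/2.
Indicial equation: r(r-1) + (1/2) r + (-1/2) = 0 -> roots r_1 = 1, r_2 = -1/2.
Take r = r_1 = 1. Let y(x) = x^r sum_{n>=0} a_n x^n with a_0 = 1.
Substitute y = x^r sum a_n x^n and match x^{r+n}. The recurrence is
  D(n) a_n - 2 a_{n-1} - 1 a_{n-2} = 0,  where D(n) = (r+n)(r+n-1) + (1/2)(r+n) + (-1/2).
  a_n = [2 a_{n-1} + 1 a_{n-2}] / D(n).
Since the indicial polynomial factors as (r - r_1)(r - r_2), D(n) = (r_1 + n - r_1)(r_1 + n - r_2) = n(n + 3/2).
Evaluating step by step (a_0 = 1):
  n = 1: D(1) = 1(1 + 3/2) = 5/2; numerator = 2(1) = 2; a_1 = (2)/(5/2) = 4/5
  n = 2: D(2) = 2(2 + 3/2) = 7; numerator = 2(4/5) + 1(1) = 13/5; a_2 = (13/5)/(7) = 13/35
  n = 3: D(3) = 3(3 + 3/2) = 27/2; numerator = 2(13/35) + 1(4/5) = 54/35; a_3 = (54/35)/(27/2) = 4/35
  n = 4: D(4) = 4(4 + 3/2) = 22; numerator = 2(4/35) + 1(13/35) = 3/5; a_4 = (3/5)/(22) = 3/110
  n = 5: D(5) = 5(5 + 3/2) = 65/2; numerator = 2(3/110) + 1(4/35) = 13/77; a_5 = (13/77)/(65/2) = 2/385

r = 1; a_0 = 1; a_1 = 4/5; a_2 = 13/35; a_3 = 4/35; a_4 = 3/110; a_5 = 2/385


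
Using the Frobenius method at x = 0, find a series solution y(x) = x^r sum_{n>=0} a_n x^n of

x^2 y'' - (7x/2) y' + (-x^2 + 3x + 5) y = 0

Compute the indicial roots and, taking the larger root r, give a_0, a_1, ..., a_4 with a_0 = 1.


Write in Frobenius form y'' + (p(x)/x) y' + (q(x)/x^2) y = 0:
  p(x) = -7/2,  q(x) = -x^2 + 3x + 5.
Indicial equation: r(r-1) + (-7/2) r + (5) = 0 -> roots r_1 = 5/2, r_2 = 2.
Take r = r_1 = 5/2. Let y(x) = x^r sum_{n>=0} a_n x^n with a_0 = 1.
Substitute y = x^r sum a_n x^n and match x^{r+n}. The recurrence is
  D(n) a_n + 3 a_{n-1} - 1 a_{n-2} = 0,  where D(n) = (r+n)(r+n-1) + (-7/2)(r+n) + (5).
  a_n = [-3 a_{n-1} + 1 a_{n-2}] / D(n).
Since the indicial polynomial factors as (r - r_1)(r - r_2), D(n) = (r_1 + n - r_1)(r_1 + n - r_2) = n(n + 1/2).
Evaluating step by step (a_0 = 1):
  n = 1: D(1) = 1(1 + 1/2) = 3/2; numerator = -3(1) = -3; a_1 = (-3)/(3/2) = -2
  n = 2: D(2) = 2(2 + 1/2) = 5; numerator = -3(-2) + 1(1) = 7; a_2 = (7)/(5) = 7/5
  n = 3: D(3) = 3(3 + 1/2) = 21/2; numerator = -3(7/5) + 1(-2) = -31/5; a_3 = (-31/5)/(21/2) = -62/105
  n = 4: D(4) = 4(4 + 1/2) = 18; numerator = -3(-62/105) + 1(7/5) = 111/35; a_4 = (111/35)/(18) = 37/210

r = 5/2; a_0 = 1; a_1 = -2; a_2 = 7/5; a_3 = -62/105; a_4 = 37/210


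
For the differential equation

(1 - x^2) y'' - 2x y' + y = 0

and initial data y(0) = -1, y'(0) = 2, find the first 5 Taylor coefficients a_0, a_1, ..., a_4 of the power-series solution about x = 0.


Ansatz: y(x) = sum_{n>=0} a_n x^n, so y'(x) = sum_{n>=1} n a_n x^(n-1) and y''(x) = sum_{n>=2} n(n-1) a_n x^(n-2).
Substitute into P(x) y'' + Q(x) y' + R(x) y = 0 with P(x) = 1 - x^2, Q(x) = -2x, R(x) = 1, and match powers of x.
Initial conditions: a_0 = -1, a_1 = 2.
Setting the coefficient of each power of x to zero and solving order by order (substituting the coefficients already found):
  x^0: 2 a_2 + a_0 = 0  ->  2 a_2 = -a_0 = 1  ->  a_2 = 1/2
  x^1: 6 a_3 - a_1 = 0  ->  6 a_3 = a_1 = 2  ->  a_3 = 1/3
  x^2: 12 a_4 - 5 a_2 = 0  ->  12 a_4 = 5 a_2 = 5/2  ->  a_4 = 5/24
Truncated series: y(x) = -1 + 2 x + (1/2) x^2 + (1/3) x^3 + (5/24) x^4 + O(x^5).

a_0 = -1; a_1 = 2; a_2 = 1/2; a_3 = 1/3; a_4 = 5/24


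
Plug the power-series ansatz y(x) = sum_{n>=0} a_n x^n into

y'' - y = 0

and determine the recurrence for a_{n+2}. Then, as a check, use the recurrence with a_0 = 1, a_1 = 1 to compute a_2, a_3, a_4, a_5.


Substitute y = sum_n a_n x^n into y'' + (const) y = 0.
y''(x) = sum_{n>=0} (n+2)(n+1) a_{n+2} x^n.
The ODE becomes sum_n [(n+2)(n+1) a_{n+2} - 1 a_n] x^n = 0.
Setting each coefficient to zero gives the recurrence:
  (n+2)(n+1) a_{n+2} - 1 a_n = 0,
  a_{n+2} = 1 / ((n+1)(n+2)) a_n.

Check with a_0 = 1, a_1 = 1 (apply the recurrence for n = 0, 1, 2, 3): a_0 = 1, a_1 = 1, a_2 = 1/2, a_3 = 1/6, a_4 = 1/24, a_5 = 1/120.

a_{n+2} = 1/((n+1)(n+2)) * a_n; check: a_0 = 1, a_1 = 1, a_2 = 1/2, a_3 = 1/6, a_4 = 1/24, a_5 = 1/120


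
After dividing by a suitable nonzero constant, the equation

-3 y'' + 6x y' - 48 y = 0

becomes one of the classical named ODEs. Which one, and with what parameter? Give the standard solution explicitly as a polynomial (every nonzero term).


All three coefficients share the factor -3; dividing through by -3 gives  y'' - 2x y' + 16 y = 0.
This matches the Hermite equation y'' - 2x y' + 2n y = 0 with 2n = 16, so n = 8; the polynomial solution is H_8(x).
With y = sum_k a_k x^k, matching x^k gives (k+2)(k+1) a_{k+2} = 2(k - n) a_k = 2(k - 8) a_k. The right side vanishes at k = 8, so the series with the parity of 8 terminates at degree 8.
Standard normalization: leading coefficient of H_n is 2^n, so a_8 = 2^8 = 256. Work downward with a_k = (k+1)(k+2) a_{k+2} / (2(k - n)):
  a_6 = (7)(8)(256) / (2(6 - 8)) = 14336/(-4) = -3584
  a_4 = (5)(6)(-3584) / (2(4 - 8)) = -107520/(-8) = 13440
  a_2 = (3)(4)(13440) / (2(2 - 8)) = 161280/(-12) = -13440
  a_0 = (1)(2)(-13440) / (2(0 - 8)) = -26880/(-16) = 1680
Hence H_8(x) = 256 x^8 - 3584 x^6 + 13440 x^4 - 13440 x^2 + 1680.

H_8(x); series = 256 x^8 - 3584 x^6 + 13440 x^4 - 13440 x^2 + 1680


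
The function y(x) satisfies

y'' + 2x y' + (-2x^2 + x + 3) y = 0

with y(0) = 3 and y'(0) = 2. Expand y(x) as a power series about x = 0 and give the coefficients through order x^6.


Ansatz: y(x) = sum_{n>=0} a_n x^n, so y'(x) = sum_{n>=1} n a_n x^(n-1) and y''(x) = sum_{n>=2} n(n-1) a_n x^(n-2).
Substitute into P(x) y'' + Q(x) y' + R(x) y = 0 with P(x) = 1, Q(x) = 2x, R(x) = -2x^2 + x + 3, and match powers of x.
Initial conditions: a_0 = 3, a_1 = 2.
Setting the coefficient of each power of x to zero and solving order by order (substituting the coefficients already found):
  x^0: 2 a_2 + 3 a_0 = 0  ->  2 a_2 = -3 a_0 = -9  ->  a_2 = -9/2
  x^1: 6 a_3 + 5 a_1 + a_0 = 0  ->  6 a_3 = -5 a_1 - a_0 = -13  ->  a_3 = -13/6
  x^2: 12 a_4 + 7 a_2 + a_1 - 2 a_0 = 0  ->  12 a_4 = -7 a_2 - a_1 + 2 a_0 = 71/2  ->  a_4 = 71/24
  x^3: 20 a_5 + 9 a_3 + a_2 - 2 a_1 = 0  ->  20 a_5 = -9 a_3 - a_2 + 2 a_1 = 28  ->  a_5 = 7/5
  x^4: 30 a_6 + 11 a_4 + a_3 - 2 a_2 = 0  ->  30 a_6 = -11 a_4 - a_3 + 2 a_2 = -315/8  ->  a_6 = -21/16
Truncated series: y(x) = 3 + 2 x - (9/2) x^2 - (13/6) x^3 + (71/24) x^4 + (7/5) x^5 - (21/16) x^6 + O(x^7).

a_0 = 3; a_1 = 2; a_2 = -9/2; a_3 = -13/6; a_4 = 71/24; a_5 = 7/5; a_6 = -21/16


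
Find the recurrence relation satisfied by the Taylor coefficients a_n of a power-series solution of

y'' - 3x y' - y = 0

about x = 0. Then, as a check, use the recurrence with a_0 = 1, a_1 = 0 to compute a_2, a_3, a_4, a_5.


Substitute y = sum_n a_n x^n.
y''(x) has coefficient (n+2)(n+1) a_{n+2} at x^n;
-3 x y'(x) has coefficient -3 n a_n at x^n (shift);
-y(x) has coefficient -1 a_n at x^n.
Matching x^n: (n+2)(n+1) a_{n+2} + (-3n - 1) a_n = 0.
Thus a_{n+2} = (3n + 1) / ((n+1)(n+2)) * a_n.

Check with a_0 = 1, a_1 = 0 (apply the recurrence for n = 0, 1, 2, 3): a_0 = 1, a_1 = 0, a_2 = 1/2, a_3 = 0, a_4 = 7/24, a_5 = 0.

a_(n+2) = (3n + 1) / ((n+1)(n+2)) * a_n; check: a_0 = 1, a_1 = 0, a_2 = 1/2, a_3 = 0, a_4 = 7/24, a_5 = 0


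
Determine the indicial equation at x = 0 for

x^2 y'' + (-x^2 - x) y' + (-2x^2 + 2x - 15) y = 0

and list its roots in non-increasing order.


Divide by x^2 to reach normal form y'' + P_1(x) y' + P_2(x) y = 0 with P_1(x) = -1 - 1/x and P_2(x) = -2 + 2/x - 15/x^2.
x = 0 is a singular point because the y'-coefficient -1 - 1/x has a pole at x = 0 and the y-coefficient -2 + 2/x - 15/x^2 has a pole at x = 0.
It is a regular singular point because x P_1(x) = p(x) = -x - 1 and x^2 P_2(x) = q(x) = -2x^2 + 2x - 15 are polynomials, hence analytic at x = 0.
p(0) = -1,  q(0) = -15.
Indicial equation: r(r-1) + p(0) r + q(0) = 0, i.e. r^2 + (p(0) - 1) r + q(0) = 0, i.e. r^2 - 2 r - 15 = 0.
Discriminant: (-2)^2 - 4(-15) = 64, so r = (2 ± 8)/2.
Solving: r_1 = 5, r_2 = -3.

indicial: r^2 - 2 r - 15 = 0; roots r_1 = 5, r_2 = -3


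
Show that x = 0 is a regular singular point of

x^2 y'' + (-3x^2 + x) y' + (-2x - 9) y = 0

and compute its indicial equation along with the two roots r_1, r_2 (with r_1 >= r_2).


Divide by x^2 to reach normal form y'' + P_1(x) y' + P_2(x) y = 0 with P_1(x) = -3 + 1/x and P_2(x) = -2/x - 9/x^2.
x = 0 is a singular point because the y'-coefficient -3 + 1/x has a pole at x = 0 and the y-coefficient -2/x - 9/x^2 has a pole at x = 0.
It is a regular singular point because x P_1(x) = p(x) = 1 - 3x and x^2 P_2(x) = q(x) = -2x - 9 are polynomials, hence analytic at x = 0.
p(0) = 1,  q(0) = -9.
Indicial equation: r(r-1) + p(0) r + q(0) = 0, i.e. r^2 + (p(0) - 1) r + q(0) = 0, i.e. r^2 - 9 = 0.
Discriminant: (0)^2 - 4(-9) = 36, so r = (0 ± 6)/2.
Solving: r_1 = 3, r_2 = -3.

indicial: r^2 - 9 = 0; roots r_1 = 3, r_2 = -3


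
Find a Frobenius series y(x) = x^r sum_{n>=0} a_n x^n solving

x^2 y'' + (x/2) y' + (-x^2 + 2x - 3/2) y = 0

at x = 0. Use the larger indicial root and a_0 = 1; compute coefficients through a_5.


Write in Frobenius form y'' + (p(x)/x) y' + (q(x)/x^2) y = 0:
  p(x) = 1/2,  q(x) = -x^2 + 2x - 3/2.
Indicial equation: r(r-1) + (1/2) r + (-3/2) = 0 -> roots r_1 = 3/2, r_2 = -1.
Take r = r_1 = 3/2. Let y(x) = x^r sum_{n>=0} a_n x^n with a_0 = 1.
Substitute y = x^r sum a_n x^n and match x^{r+n}. The recurrence is
  D(n) a_n + 2 a_{n-1} - 1 a_{n-2} = 0,  where D(n) = (r+n)(r+n-1) + (1/2)(r+n) + (-3/2).
  a_n = [-2 a_{n-1} + 1 a_{n-2}] / D(n).
Since the indicial polynomial factors as (r - r_1)(r - r_2), D(n) = (r_1 + n - r_1)(r_1 + n - r_2) = n(n + 5/2).
Evaluating step by step (a_0 = 1):
  n = 1: D(1) = 1(1 + 5/2) = 7/2; numerator = -2(1) = -2; a_1 = (-2)/(7/2) = -4/7
  n = 2: D(2) = 2(2 + 5/2) = 9; numerator = -2(-4/7) + 1(1) = 15/7; a_2 = (15/7)/(9) = 5/21
  n = 3: D(3) = 3(3 + 5/2) = 33/2; numerator = -2(5/21) + 1(-4/7) = -22/21; a_3 = (-22/21)/(33/2) = -4/63
  n = 4: D(4) = 4(4 + 5/2) = 26; numerator = -2(-4/63) + 1(5/21) = 23/63; a_4 = (23/63)/(26) = 23/1638
  n = 5: D(5) = 5(5 + 5/2) = 75/2; numerator = -2(23/1638) + 1(-4/63) = -25/273; a_5 = (-25/273)/(75/2) = -2/819

r = 3/2; a_0 = 1; a_1 = -4/7; a_2 = 5/21; a_3 = -4/63; a_4 = 23/1638; a_5 = -2/819


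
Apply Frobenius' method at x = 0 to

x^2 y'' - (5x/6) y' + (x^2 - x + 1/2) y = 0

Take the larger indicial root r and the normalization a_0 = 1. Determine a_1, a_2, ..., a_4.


Write in Frobenius form y'' + (p(x)/x) y' + (q(x)/x^2) y = 0:
  p(x) = -5/6,  q(x) = x^2 - x + 1/2.
Indicial equation: r(r-1) + (-5/6) r + (1/2) = 0 -> roots r_1 = 3/2, r_2 = 1/3.
Take r = r_1 = 3/2. Let y(x) = x^r sum_{n>=0} a_n x^n with a_0 = 1.
Substitute y = x^r sum a_n x^n and match x^{r+n}. The recurrence is
  D(n) a_n - 1 a_{n-1} + 1 a_{n-2} = 0,  where D(n) = (r+n)(r+n-1) + (-5/6)(r+n) + (1/2).
  a_n = [1 a_{n-1} - 1 a_{n-2}] / D(n).
Since the indicial polynomial factors as (r - r_1)(r - r_2), D(n) = (r_1 + n - r_1)(r_1 + n - r_2) = n(n + 7/6).
Evaluating step by step (a_0 = 1):
  n = 1: D(1) = 1(1 + 7/6) = 13/6; numerator = 1(1) = 1; a_1 = (1)/(13/6) = 6/13
  n = 2: D(2) = 2(2 + 7/6) = 19/3; numerator = 1(6/13) - 1(1) = -7/13; a_2 = (-7/13)/(19/3) = -21/247
  n = 3: D(3) = 3(3 + 7/6) = 25/2; numerator = 1(-21/247) - 1(6/13) = -135/247; a_3 = (-135/247)/(25/2) = -54/1235
  n = 4: D(4) = 4(4 + 7/6) = 62/3; numerator = 1(-54/1235) - 1(-21/247) = 51/1235; a_4 = (51/1235)/(62/3) = 153/76570

r = 3/2; a_0 = 1; a_1 = 6/13; a_2 = -21/247; a_3 = -54/1235; a_4 = 153/76570


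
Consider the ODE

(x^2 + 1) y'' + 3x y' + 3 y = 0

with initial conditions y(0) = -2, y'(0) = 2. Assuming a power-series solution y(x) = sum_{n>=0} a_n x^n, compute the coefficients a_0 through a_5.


Ansatz: y(x) = sum_{n>=0} a_n x^n, so y'(x) = sum_{n>=1} n a_n x^(n-1) and y''(x) = sum_{n>=2} n(n-1) a_n x^(n-2).
Substitute into P(x) y'' + Q(x) y' + R(x) y = 0 with P(x) = x^2 + 1, Q(x) = 3x, R(x) = 3, and match powers of x.
Initial conditions: a_0 = -2, a_1 = 2.
Setting the coefficient of each power of x to zero and solving order by order (substituting the coefficients already found):
  x^0: 2 a_2 + 3 a_0 = 0  ->  2 a_2 = -3 a_0 = 6  ->  a_2 = 3
  x^1: 6 a_3 + 6 a_1 = 0  ->  6 a_3 = -6 a_1 = -12  ->  a_3 = -2
  x^2: 12 a_4 + 11 a_2 = 0  ->  12 a_4 = -11 a_2 = -33  ->  a_4 = -11/4
  x^3: 20 a_5 + 18 a_3 = 0  ->  20 a_5 = -18 a_3 = 36  ->  a_5 = 9/5
Truncated series: y(x) = -2 + 2 x + 3 x^2 - 2 x^3 - (11/4) x^4 + (9/5) x^5 + O(x^6).

a_0 = -2; a_1 = 2; a_2 = 3; a_3 = -2; a_4 = -11/4; a_5 = 9/5


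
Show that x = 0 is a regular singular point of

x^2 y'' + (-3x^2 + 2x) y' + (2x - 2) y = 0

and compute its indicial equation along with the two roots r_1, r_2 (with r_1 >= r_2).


Divide by x^2 to reach normal form y'' + P_1(x) y' + P_2(x) y = 0 with P_1(x) = -3 + 2/x and P_2(x) = 2/x - 2/x^2.
x = 0 is a singular point because the y'-coefficient -3 + 2/x has a pole at x = 0 and the y-coefficient 2/x - 2/x^2 has a pole at x = 0.
It is a regular singular point because x P_1(x) = p(x) = 2 - 3x and x^2 P_2(x) = q(x) = 2x - 2 are polynomials, hence analytic at x = 0.
p(0) = 2,  q(0) = -2.
Indicial equation: r(r-1) + p(0) r + q(0) = 0, i.e. r^2 + (p(0) - 1) r + q(0) = 0, i.e. r^2 + 1 r - 2 = 0.
Discriminant: (1)^2 - 4(-2) = 9, so r = (-1 ± 3)/2.
Solving: r_1 = 1, r_2 = -2.

indicial: r^2 + 1 r - 2 = 0; roots r_1 = 1, r_2 = -2


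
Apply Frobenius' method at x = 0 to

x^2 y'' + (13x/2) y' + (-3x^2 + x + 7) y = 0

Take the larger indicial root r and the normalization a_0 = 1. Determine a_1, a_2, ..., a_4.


Write in Frobenius form y'' + (p(x)/x) y' + (q(x)/x^2) y = 0:
  p(x) = 13/2,  q(x) = -3x^2 + x + 7.
Indicial equation: r(r-1) + (13/2) r + (7) = 0 -> roots r_1 = -2, r_2 = -7/2.
Take r = r_1 = -2. Let y(x) = x^r sum_{n>=0} a_n x^n with a_0 = 1.
Substitute y = x^r sum a_n x^n and match x^{r+n}. The recurrence is
  D(n) a_n + 1 a_{n-1} - 3 a_{n-2} = 0,  where D(n) = (r+n)(r+n-1) + (13/2)(r+n) + (7).
  a_n = [-1 a_{n-1} + 3 a_{n-2}] / D(n).
Since the indicial polynomial factors as (r - r_1)(r - r_2), D(n) = (r_1 + n - r_1)(r_1 + n - r_2) = n(n + 3/2).
Evaluating step by step (a_0 = 1):
  n = 1: D(1) = 1(1 + 3/2) = 5/2; numerator = -1(1) = -1; a_1 = (-1)/(5/2) = -2/5
  n = 2: D(2) = 2(2 + 3/2) = 7; numerator = -1(-2/5) + 3(1) = 17/5; a_2 = (17/5)/(7) = 17/35
  n = 3: D(3) = 3(3 + 3/2) = 27/2; numerator = -1(17/35) + 3(-2/5) = -59/35; a_3 = (-59/35)/(27/2) = -118/945
  n = 4: D(4) = 4(4 + 3/2) = 22; numerator = -1(-118/945) + 3(17/35) = 299/189; a_4 = (299/189)/(22) = 299/4158

r = -2; a_0 = 1; a_1 = -2/5; a_2 = 17/35; a_3 = -118/945; a_4 = 299/4158


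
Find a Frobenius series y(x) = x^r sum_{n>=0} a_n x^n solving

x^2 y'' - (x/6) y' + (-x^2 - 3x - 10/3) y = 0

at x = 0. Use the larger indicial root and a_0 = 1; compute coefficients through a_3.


Write in Frobenius form y'' + (p(x)/x) y' + (q(x)/x^2) y = 0:
  p(x) = -1/6,  q(x) = -x^2 - 3x - 10/3.
Indicial equation: r(r-1) + (-1/6) r + (-10/3) = 0 -> roots r_1 = 5/2, r_2 = -4/3.
Take r = r_1 = 5/2. Let y(x) = x^r sum_{n>=0} a_n x^n with a_0 = 1.
Substitute y = x^r sum a_n x^n and match x^{r+n}. The recurrence is
  D(n) a_n - 3 a_{n-1} - 1 a_{n-2} = 0,  where D(n) = (r+n)(r+n-1) + (-1/6)(r+n) + (-10/3).
  a_n = [3 a_{n-1} + 1 a_{n-2}] / D(n).
Since the indicial polynomial factors as (r - r_1)(r - r_2), D(n) = (r_1 + n - r_1)(r_1 + n - r_2) = n(n + 23/6).
Evaluating step by step (a_0 = 1):
  n = 1: D(1) = 1(1 + 23/6) = 29/6; numerator = 3(1) = 3; a_1 = (3)/(29/6) = 18/29
  n = 2: D(2) = 2(2 + 23/6) = 35/3; numerator = 3(18/29) + 1(1) = 83/29; a_2 = (83/29)/(35/3) = 249/1015
  n = 3: D(3) = 3(3 + 23/6) = 41/2; numerator = 3(249/1015) + 1(18/29) = 1377/1015; a_3 = (1377/1015)/(41/2) = 2754/41615

r = 5/2; a_0 = 1; a_1 = 18/29; a_2 = 249/1015; a_3 = 2754/41615


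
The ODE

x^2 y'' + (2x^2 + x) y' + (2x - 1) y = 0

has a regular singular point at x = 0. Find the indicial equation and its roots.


Divide by x^2 to reach normal form y'' + P_1(x) y' + P_2(x) y = 0 with P_1(x) = 2 + 1/x and P_2(x) = 2/x - 1/x^2.
x = 0 is a singular point because the y'-coefficient 2 + 1/x has a pole at x = 0 and the y-coefficient 2/x - 1/x^2 has a pole at x = 0.
It is a regular singular point because x P_1(x) = p(x) = 2x + 1 and x^2 P_2(x) = q(x) = 2x - 1 are polynomials, hence analytic at x = 0.
p(0) = 1,  q(0) = -1.
Indicial equation: r(r-1) + p(0) r + q(0) = 0, i.e. r^2 + (p(0) - 1) r + q(0) = 0, i.e. r^2 - 1 = 0.
Discriminant: (0)^2 - 4(-1) = 4, so r = (0 ± 2)/2.
Solving: r_1 = 1, r_2 = -1.

indicial: r^2 - 1 = 0; roots r_1 = 1, r_2 = -1


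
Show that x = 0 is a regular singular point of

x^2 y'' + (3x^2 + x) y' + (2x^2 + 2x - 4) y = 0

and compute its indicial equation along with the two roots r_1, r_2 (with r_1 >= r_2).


Divide by x^2 to reach normal form y'' + P_1(x) y' + P_2(x) y = 0 with P_1(x) = 3 + 1/x and P_2(x) = 2 + 2/x - 4/x^2.
x = 0 is a singular point because the y'-coefficient 3 + 1/x has a pole at x = 0 and the y-coefficient 2 + 2/x - 4/x^2 has a pole at x = 0.
It is a regular singular point because x P_1(x) = p(x) = 3x + 1 and x^2 P_2(x) = q(x) = 2x^2 + 2x - 4 are polynomials, hence analytic at x = 0.
p(0) = 1,  q(0) = -4.
Indicial equation: r(r-1) + p(0) r + q(0) = 0, i.e. r^2 + (p(0) - 1) r + q(0) = 0, i.e. r^2 - 4 = 0.
Discriminant: (0)^2 - 4(-4) = 16, so r = (0 ± 4)/2.
Solving: r_1 = 2, r_2 = -2.

indicial: r^2 - 4 = 0; roots r_1 = 2, r_2 = -2


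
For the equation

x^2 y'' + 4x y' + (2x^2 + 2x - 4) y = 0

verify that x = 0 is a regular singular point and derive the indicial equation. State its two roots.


Divide by x^2 to reach normal form y'' + P_1(x) y' + P_2(x) y = 0 with P_1(x) = 4/x and P_2(x) = 2 + 2/x - 4/x^2.
x = 0 is a singular point because the y'-coefficient 4/x has a pole at x = 0 and the y-coefficient 2 + 2/x - 4/x^2 has a pole at x = 0.
It is a regular singular point because x P_1(x) = p(x) = 4 and x^2 P_2(x) = q(x) = 2x^2 + 2x - 4 are polynomials, hence analytic at x = 0.
p(0) = 4,  q(0) = -4.
Indicial equation: r(r-1) + p(0) r + q(0) = 0, i.e. r^2 + (p(0) - 1) r + q(0) = 0, i.e. r^2 + 3 r - 4 = 0.
Discriminant: (3)^2 - 4(-4) = 25, so r = (-3 ± 5)/2.
Solving: r_1 = 1, r_2 = -4.

indicial: r^2 + 3 r - 4 = 0; roots r_1 = 1, r_2 = -4


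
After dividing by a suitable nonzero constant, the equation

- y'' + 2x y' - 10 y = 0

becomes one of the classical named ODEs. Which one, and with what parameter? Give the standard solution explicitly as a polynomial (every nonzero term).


All three coefficients share the factor -1; dividing through by -1 gives  y'' - 2x y' + 10 y = 0.
This matches the Hermite equation y'' - 2x y' + 2n y = 0 with 2n = 10, so n = 5; the polynomial solution is H_5(x).
With y = sum_k a_k x^k, matching x^k gives (k+2)(k+1) a_{k+2} = 2(k - n) a_k = 2(k - 5) a_k. The right side vanishes at k = 5, so the series with the parity of 5 terminates at degree 5.
Standard normalization: leading coefficient of H_n is 2^n, so a_5 = 2^5 = 32. Work downward with a_k = (k+1)(k+2) a_{k+2} / (2(k - n)):
  a_3 = (4)(5)(32) / (2(3 - 5)) = 640/(-4) = -160
  a_1 = (2)(3)(-160) / (2(1 - 5)) = -960/(-8) = 120
Hence H_5(x) = 32 x^5 - 160 x^3 + 120 x.

H_5(x); series = 32 x^5 - 160 x^3 + 120 x


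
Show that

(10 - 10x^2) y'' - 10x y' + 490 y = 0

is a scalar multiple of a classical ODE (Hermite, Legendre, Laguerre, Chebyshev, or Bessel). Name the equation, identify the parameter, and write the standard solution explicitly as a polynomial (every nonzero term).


All three coefficients share the factor 10; dividing through by 10 gives  (1 - x^2) y'' - x y' + 49 y = 0.
This matches the Chebyshev equation (1 - x^2) y'' - x y' + n^2 y = 0 (note the -x y' term, not -2x y') with n^2 = 49, so n = 7; the polynomial solution is T_7(x).
With y = sum_k a_k x^k, matching x^k gives (k+2)(k+1) a_{k+2} = (k^2 - n^2) a_k = (k - 7)(k + 7) a_k. The right side vanishes at k = 7, so the series with the parity of 7 terminates at degree 7.
Standard normalization: leading coefficient of T_n is 2^(n-1), so a_7 = 2^6 = 64. Work downward with a_k = (k+1)(k+2) a_{k+2} / ((k - 7)(k + 7)):
  a_5 = (6)(7)(64) / ((5 - 7)(5 + 7)) = 2688/(-24) = -112
  a_3 = (4)(5)(-112) / ((3 - 7)(3 + 7)) = -2240/(-40) = 56
  a_1 = (2)(3)(56) / ((1 - 7)(1 + 7)) = 336/(-48) = -7
Hence T_7(x) = 64 x^7 - 112 x^5 + 56 x^3 - 7 x.

T_7(x); series = 64 x^7 - 112 x^5 + 56 x^3 - 7 x


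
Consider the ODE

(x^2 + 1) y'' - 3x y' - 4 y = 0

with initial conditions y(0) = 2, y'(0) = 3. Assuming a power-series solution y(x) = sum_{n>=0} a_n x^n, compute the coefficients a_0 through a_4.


Ansatz: y(x) = sum_{n>=0} a_n x^n, so y'(x) = sum_{n>=1} n a_n x^(n-1) and y''(x) = sum_{n>=2} n(n-1) a_n x^(n-2).
Substitute into P(x) y'' + Q(x) y' + R(x) y = 0 with P(x) = x^2 + 1, Q(x) = -3x, R(x) = -4, and match powers of x.
Initial conditions: a_0 = 2, a_1 = 3.
Setting the coefficient of each power of x to zero and solving order by order (substituting the coefficients already found):
  x^0: 2 a_2 - 4 a_0 = 0  ->  2 a_2 = 4 a_0 = 8  ->  a_2 = 4
  x^1: 6 a_3 - 7 a_1 = 0  ->  6 a_3 = 7 a_1 = 21  ->  a_3 = 7/2
  x^2: 12 a_4 - 8 a_2 = 0  ->  12 a_4 = 8 a_2 = 32  ->  a_4 = 8/3
Truncated series: y(x) = 2 + 3 x + 4 x^2 + (7/2) x^3 + (8/3) x^4 + O(x^5).

a_0 = 2; a_1 = 3; a_2 = 4; a_3 = 7/2; a_4 = 8/3


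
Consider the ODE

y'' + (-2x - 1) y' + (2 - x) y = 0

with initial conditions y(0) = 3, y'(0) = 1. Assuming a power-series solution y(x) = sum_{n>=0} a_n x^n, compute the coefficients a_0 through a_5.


Ansatz: y(x) = sum_{n>=0} a_n x^n, so y'(x) = sum_{n>=1} n a_n x^(n-1) and y''(x) = sum_{n>=2} n(n-1) a_n x^(n-2).
Substitute into P(x) y'' + Q(x) y' + R(x) y = 0 with P(x) = 1, Q(x) = -2x - 1, R(x) = 2 - x, and match powers of x.
Initial conditions: a_0 = 3, a_1 = 1.
Setting the coefficient of each power of x to zero and solving order by order (substituting the coefficients already found):
  x^0: 2 a_2 - a_1 + 2 a_0 = 0  ->  2 a_2 = a_1 - 2 a_0 = -5  ->  a_2 = -5/2
  x^1: 6 a_3 - 2 a_2 - a_0 = 0  ->  6 a_3 = 2 a_2 + a_0 = -2  ->  a_3 = -1/3
  x^2: 12 a_4 - 3 a_3 - 2 a_2 - a_1 = 0  ->  12 a_4 = 3 a_3 + 2 a_2 + a_1 = -5  ->  a_4 = -5/12
  x^3: 20 a_5 - 4 a_4 - 4 a_3 - a_2 = 0  ->  20 a_5 = 4 a_4 + 4 a_3 + a_2 = -11/2  ->  a_5 = -11/40
Truncated series: y(x) = 3 + x - (5/2) x^2 - (1/3) x^3 - (5/12) x^4 - (11/40) x^5 + O(x^6).

a_0 = 3; a_1 = 1; a_2 = -5/2; a_3 = -1/3; a_4 = -5/12; a_5 = -11/40


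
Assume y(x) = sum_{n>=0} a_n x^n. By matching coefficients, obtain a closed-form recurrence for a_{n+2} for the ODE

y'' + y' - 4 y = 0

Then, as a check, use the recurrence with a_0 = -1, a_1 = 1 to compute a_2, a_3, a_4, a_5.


Substitute y = sum_n a_n x^n.
y''(x) has coefficient (n+2)(n+1) a_{n+2} at x^n;
y'(x) has coefficient (n+1) a_{n+1} at x^n;
-4 y(x) has coefficient -4 a_n at x^n.
Matching x^n: (n+2)(n+1) a_{n+2} + (n+1) a_{n+1} - 4 a_n = 0.
Thus a_{n+2} = [-(n+1) a_{n+1} + 4 a_n] / ((n+1)(n+2)).

Check with a_0 = -1, a_1 = 1 (apply the recurrence for n = 0, 1, 2, 3): a_0 = -1, a_1 = 1, a_2 = -5/2, a_3 = 3/2, a_4 = -29/24, a_5 = 13/24.

a_(n+2) = [-(n+1) a_(n+1) + 4 a_n] / ((n+1)(n+2)); check: a_0 = -1, a_1 = 1, a_2 = -5/2, a_3 = 3/2, a_4 = -29/24, a_5 = 13/24


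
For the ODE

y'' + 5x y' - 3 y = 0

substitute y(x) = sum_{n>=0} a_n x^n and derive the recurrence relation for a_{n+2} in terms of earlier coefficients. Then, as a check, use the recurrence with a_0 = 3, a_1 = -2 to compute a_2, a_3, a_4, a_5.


Substitute y = sum_n a_n x^n.
y''(x) has coefficient (n+2)(n+1) a_{n+2} at x^n;
5 x y'(x) has coefficient 5 n a_n at x^n (shift);
-3 y(x) has coefficient -3 a_n at x^n.
Matching x^n: (n+2)(n+1) a_{n+2} + (5n - 3) a_n = 0.
Thus a_{n+2} = (-5n + 3) / ((n+1)(n+2)) * a_n.

Check with a_0 = 3, a_1 = -2 (apply the recurrence for n = 0, 1, 2, 3): a_0 = 3, a_1 = -2, a_2 = 9/2, a_3 = 2/3, a_4 = -21/8, a_5 = -2/5.

a_(n+2) = (-5n + 3) / ((n+1)(n+2)) * a_n; check: a_0 = 3, a_1 = -2, a_2 = 9/2, a_3 = 2/3, a_4 = -21/8, a_5 = -2/5


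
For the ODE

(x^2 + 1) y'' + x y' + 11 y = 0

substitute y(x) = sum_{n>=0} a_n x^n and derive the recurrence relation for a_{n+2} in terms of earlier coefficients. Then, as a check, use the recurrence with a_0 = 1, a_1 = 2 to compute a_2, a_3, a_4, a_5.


Substitute y = sum_n a_n x^n.
(1 + 1 x^2) y'' contributes (n+2)(n+1) a_{n+2} + n(n-1) a_n at x^n.
x y'(x) contributes n a_n at x^n.
11 y(x) contributes 11 a_n at x^n.
Matching x^n: (n+2)(n+1) a_{n+2} + (n(n-1) + n + 11) a_n = 0.
Thus a_{n+2} = (-n(n-1) - n - 11) / ((n+1)(n+2)) * a_n.

Check with a_0 = 1, a_1 = 2 (apply the recurrence for n = 0, 1, 2, 3): a_0 = 1, a_1 = 2, a_2 = -11/2, a_3 = -4, a_4 = 55/8, a_5 = 4.

a_(n+2) = (-n(n-1) - n - 11) / ((n+1)(n+2)) * a_n; check: a_0 = 1, a_1 = 2, a_2 = -11/2, a_3 = -4, a_4 = 55/8, a_5 = 4


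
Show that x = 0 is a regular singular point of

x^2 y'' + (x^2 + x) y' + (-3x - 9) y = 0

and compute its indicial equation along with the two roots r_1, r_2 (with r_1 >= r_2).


Divide by x^2 to reach normal form y'' + P_1(x) y' + P_2(x) y = 0 with P_1(x) = 1 + 1/x and P_2(x) = -3/x - 9/x^2.
x = 0 is a singular point because the y'-coefficient 1 + 1/x has a pole at x = 0 and the y-coefficient -3/x - 9/x^2 has a pole at x = 0.
It is a regular singular point because x P_1(x) = p(x) = x + 1 and x^2 P_2(x) = q(x) = -3x - 9 are polynomials, hence analytic at x = 0.
p(0) = 1,  q(0) = -9.
Indicial equation: r(r-1) + p(0) r + q(0) = 0, i.e. r^2 + (p(0) - 1) r + q(0) = 0, i.e. r^2 - 9 = 0.
Discriminant: (0)^2 - 4(-9) = 36, so r = (0 ± 6)/2.
Solving: r_1 = 3, r_2 = -3.

indicial: r^2 - 9 = 0; roots r_1 = 3, r_2 = -3


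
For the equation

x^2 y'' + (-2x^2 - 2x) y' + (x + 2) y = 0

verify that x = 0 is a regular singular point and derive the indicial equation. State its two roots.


Divide by x^2 to reach normal form y'' + P_1(x) y' + P_2(x) y = 0 with P_1(x) = -2 - 2/x and P_2(x) = 1/x + 2/x^2.
x = 0 is a singular point because the y'-coefficient -2 - 2/x has a pole at x = 0 and the y-coefficient 1/x + 2/x^2 has a pole at x = 0.
It is a regular singular point because x P_1(x) = p(x) = -2x - 2 and x^2 P_2(x) = q(x) = x + 2 are polynomials, hence analytic at x = 0.
p(0) = -2,  q(0) = 2.
Indicial equation: r(r-1) + p(0) r + q(0) = 0, i.e. r^2 + (p(0) - 1) r + q(0) = 0, i.e. r^2 - 3 r + 2 = 0.
Discriminant: (-3)^2 - 4(2) = 1, so r = (3 ± 1)/2.
Solving: r_1 = 2, r_2 = 1.

indicial: r^2 - 3 r + 2 = 0; roots r_1 = 2, r_2 = 1
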